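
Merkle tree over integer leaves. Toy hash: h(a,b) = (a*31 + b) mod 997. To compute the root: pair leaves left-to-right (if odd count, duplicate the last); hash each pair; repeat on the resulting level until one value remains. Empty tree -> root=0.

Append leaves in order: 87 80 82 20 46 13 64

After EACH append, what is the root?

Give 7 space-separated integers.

Answer: 87 783 975 913 632 573 185

Derivation:
After append 87 (leaves=[87]):
  L0: [87]
  root=87
After append 80 (leaves=[87, 80]):
  L0: [87, 80]
  L1: h(87,80)=(87*31+80)%997=783 -> [783]
  root=783
After append 82 (leaves=[87, 80, 82]):
  L0: [87, 80, 82]
  L1: h(87,80)=(87*31+80)%997=783 h(82,82)=(82*31+82)%997=630 -> [783, 630]
  L2: h(783,630)=(783*31+630)%997=975 -> [975]
  root=975
After append 20 (leaves=[87, 80, 82, 20]):
  L0: [87, 80, 82, 20]
  L1: h(87,80)=(87*31+80)%997=783 h(82,20)=(82*31+20)%997=568 -> [783, 568]
  L2: h(783,568)=(783*31+568)%997=913 -> [913]
  root=913
After append 46 (leaves=[87, 80, 82, 20, 46]):
  L0: [87, 80, 82, 20, 46]
  L1: h(87,80)=(87*31+80)%997=783 h(82,20)=(82*31+20)%997=568 h(46,46)=(46*31+46)%997=475 -> [783, 568, 475]
  L2: h(783,568)=(783*31+568)%997=913 h(475,475)=(475*31+475)%997=245 -> [913, 245]
  L3: h(913,245)=(913*31+245)%997=632 -> [632]
  root=632
After append 13 (leaves=[87, 80, 82, 20, 46, 13]):
  L0: [87, 80, 82, 20, 46, 13]
  L1: h(87,80)=(87*31+80)%997=783 h(82,20)=(82*31+20)%997=568 h(46,13)=(46*31+13)%997=442 -> [783, 568, 442]
  L2: h(783,568)=(783*31+568)%997=913 h(442,442)=(442*31+442)%997=186 -> [913, 186]
  L3: h(913,186)=(913*31+186)%997=573 -> [573]
  root=573
After append 64 (leaves=[87, 80, 82, 20, 46, 13, 64]):
  L0: [87, 80, 82, 20, 46, 13, 64]
  L1: h(87,80)=(87*31+80)%997=783 h(82,20)=(82*31+20)%997=568 h(46,13)=(46*31+13)%997=442 h(64,64)=(64*31+64)%997=54 -> [783, 568, 442, 54]
  L2: h(783,568)=(783*31+568)%997=913 h(442,54)=(442*31+54)%997=795 -> [913, 795]
  L3: h(913,795)=(913*31+795)%997=185 -> [185]
  root=185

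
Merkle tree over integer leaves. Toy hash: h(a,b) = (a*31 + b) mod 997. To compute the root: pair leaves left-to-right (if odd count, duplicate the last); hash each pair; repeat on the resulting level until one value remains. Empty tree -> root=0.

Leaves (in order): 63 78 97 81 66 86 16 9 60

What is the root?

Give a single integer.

Answer: 794

Derivation:
L0: [63, 78, 97, 81, 66, 86, 16, 9, 60]
L1: h(63,78)=(63*31+78)%997=37 h(97,81)=(97*31+81)%997=97 h(66,86)=(66*31+86)%997=138 h(16,9)=(16*31+9)%997=505 h(60,60)=(60*31+60)%997=923 -> [37, 97, 138, 505, 923]
L2: h(37,97)=(37*31+97)%997=247 h(138,505)=(138*31+505)%997=795 h(923,923)=(923*31+923)%997=623 -> [247, 795, 623]
L3: h(247,795)=(247*31+795)%997=476 h(623,623)=(623*31+623)%997=993 -> [476, 993]
L4: h(476,993)=(476*31+993)%997=794 -> [794]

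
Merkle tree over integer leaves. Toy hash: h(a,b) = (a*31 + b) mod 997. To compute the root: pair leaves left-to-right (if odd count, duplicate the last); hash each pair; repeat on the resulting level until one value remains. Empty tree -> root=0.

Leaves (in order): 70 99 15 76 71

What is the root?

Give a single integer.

L0: [70, 99, 15, 76, 71]
L1: h(70,99)=(70*31+99)%997=275 h(15,76)=(15*31+76)%997=541 h(71,71)=(71*31+71)%997=278 -> [275, 541, 278]
L2: h(275,541)=(275*31+541)%997=93 h(278,278)=(278*31+278)%997=920 -> [93, 920]
L3: h(93,920)=(93*31+920)%997=812 -> [812]

Answer: 812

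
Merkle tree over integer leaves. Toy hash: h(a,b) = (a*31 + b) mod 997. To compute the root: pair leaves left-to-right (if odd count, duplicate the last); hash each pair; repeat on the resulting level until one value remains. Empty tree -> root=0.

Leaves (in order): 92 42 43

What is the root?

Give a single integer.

Answer: 363

Derivation:
L0: [92, 42, 43]
L1: h(92,42)=(92*31+42)%997=900 h(43,43)=(43*31+43)%997=379 -> [900, 379]
L2: h(900,379)=(900*31+379)%997=363 -> [363]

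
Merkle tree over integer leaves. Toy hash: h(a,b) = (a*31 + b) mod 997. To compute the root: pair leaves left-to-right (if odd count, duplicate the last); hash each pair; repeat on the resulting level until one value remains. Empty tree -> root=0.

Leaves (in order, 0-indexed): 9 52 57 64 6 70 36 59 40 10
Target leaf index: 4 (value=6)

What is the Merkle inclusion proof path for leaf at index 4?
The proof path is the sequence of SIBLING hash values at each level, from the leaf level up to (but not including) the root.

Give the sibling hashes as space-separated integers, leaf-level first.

L0 (leaves): [9, 52, 57, 64, 6, 70, 36, 59, 40, 10], target index=4
L1: h(9,52)=(9*31+52)%997=331 [pair 0] h(57,64)=(57*31+64)%997=834 [pair 1] h(6,70)=(6*31+70)%997=256 [pair 2] h(36,59)=(36*31+59)%997=178 [pair 3] h(40,10)=(40*31+10)%997=253 [pair 4] -> [331, 834, 256, 178, 253]
  Sibling for proof at L0: 70
L2: h(331,834)=(331*31+834)%997=128 [pair 0] h(256,178)=(256*31+178)%997=138 [pair 1] h(253,253)=(253*31+253)%997=120 [pair 2] -> [128, 138, 120]
  Sibling for proof at L1: 178
L3: h(128,138)=(128*31+138)%997=118 [pair 0] h(120,120)=(120*31+120)%997=849 [pair 1] -> [118, 849]
  Sibling for proof at L2: 128
L4: h(118,849)=(118*31+849)%997=519 [pair 0] -> [519]
  Sibling for proof at L3: 849
Root: 519
Proof path (sibling hashes from leaf to root): [70, 178, 128, 849]

Answer: 70 178 128 849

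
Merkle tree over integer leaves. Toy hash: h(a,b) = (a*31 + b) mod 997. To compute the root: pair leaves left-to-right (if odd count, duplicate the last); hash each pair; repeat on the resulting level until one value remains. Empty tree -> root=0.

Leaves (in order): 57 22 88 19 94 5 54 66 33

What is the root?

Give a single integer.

Answer: 577

Derivation:
L0: [57, 22, 88, 19, 94, 5, 54, 66, 33]
L1: h(57,22)=(57*31+22)%997=792 h(88,19)=(88*31+19)%997=753 h(94,5)=(94*31+5)%997=925 h(54,66)=(54*31+66)%997=743 h(33,33)=(33*31+33)%997=59 -> [792, 753, 925, 743, 59]
L2: h(792,753)=(792*31+753)%997=380 h(925,743)=(925*31+743)%997=505 h(59,59)=(59*31+59)%997=891 -> [380, 505, 891]
L3: h(380,505)=(380*31+505)%997=321 h(891,891)=(891*31+891)%997=596 -> [321, 596]
L4: h(321,596)=(321*31+596)%997=577 -> [577]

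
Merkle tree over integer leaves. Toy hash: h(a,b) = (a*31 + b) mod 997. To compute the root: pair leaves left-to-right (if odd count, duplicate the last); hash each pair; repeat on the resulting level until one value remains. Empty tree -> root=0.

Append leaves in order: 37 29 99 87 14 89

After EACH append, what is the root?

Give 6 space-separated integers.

After append 37 (leaves=[37]):
  L0: [37]
  root=37
After append 29 (leaves=[37, 29]):
  L0: [37, 29]
  L1: h(37,29)=(37*31+29)%997=179 -> [179]
  root=179
After append 99 (leaves=[37, 29, 99]):
  L0: [37, 29, 99]
  L1: h(37,29)=(37*31+29)%997=179 h(99,99)=(99*31+99)%997=177 -> [179, 177]
  L2: h(179,177)=(179*31+177)%997=741 -> [741]
  root=741
After append 87 (leaves=[37, 29, 99, 87]):
  L0: [37, 29, 99, 87]
  L1: h(37,29)=(37*31+29)%997=179 h(99,87)=(99*31+87)%997=165 -> [179, 165]
  L2: h(179,165)=(179*31+165)%997=729 -> [729]
  root=729
After append 14 (leaves=[37, 29, 99, 87, 14]):
  L0: [37, 29, 99, 87, 14]
  L1: h(37,29)=(37*31+29)%997=179 h(99,87)=(99*31+87)%997=165 h(14,14)=(14*31+14)%997=448 -> [179, 165, 448]
  L2: h(179,165)=(179*31+165)%997=729 h(448,448)=(448*31+448)%997=378 -> [729, 378]
  L3: h(729,378)=(729*31+378)%997=46 -> [46]
  root=46
After append 89 (leaves=[37, 29, 99, 87, 14, 89]):
  L0: [37, 29, 99, 87, 14, 89]
  L1: h(37,29)=(37*31+29)%997=179 h(99,87)=(99*31+87)%997=165 h(14,89)=(14*31+89)%997=523 -> [179, 165, 523]
  L2: h(179,165)=(179*31+165)%997=729 h(523,523)=(523*31+523)%997=784 -> [729, 784]
  L3: h(729,784)=(729*31+784)%997=452 -> [452]
  root=452

Answer: 37 179 741 729 46 452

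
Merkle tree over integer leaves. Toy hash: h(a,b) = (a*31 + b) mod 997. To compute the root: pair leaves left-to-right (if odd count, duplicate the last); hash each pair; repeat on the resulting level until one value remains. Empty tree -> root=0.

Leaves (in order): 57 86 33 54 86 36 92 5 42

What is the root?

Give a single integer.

Answer: 605

Derivation:
L0: [57, 86, 33, 54, 86, 36, 92, 5, 42]
L1: h(57,86)=(57*31+86)%997=856 h(33,54)=(33*31+54)%997=80 h(86,36)=(86*31+36)%997=708 h(92,5)=(92*31+5)%997=863 h(42,42)=(42*31+42)%997=347 -> [856, 80, 708, 863, 347]
L2: h(856,80)=(856*31+80)%997=694 h(708,863)=(708*31+863)%997=877 h(347,347)=(347*31+347)%997=137 -> [694, 877, 137]
L3: h(694,877)=(694*31+877)%997=457 h(137,137)=(137*31+137)%997=396 -> [457, 396]
L4: h(457,396)=(457*31+396)%997=605 -> [605]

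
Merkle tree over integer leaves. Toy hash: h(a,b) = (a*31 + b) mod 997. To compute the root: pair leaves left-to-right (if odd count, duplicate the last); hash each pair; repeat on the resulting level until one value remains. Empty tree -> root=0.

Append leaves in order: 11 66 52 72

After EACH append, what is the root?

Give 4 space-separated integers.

After append 11 (leaves=[11]):
  L0: [11]
  root=11
After append 66 (leaves=[11, 66]):
  L0: [11, 66]
  L1: h(11,66)=(11*31+66)%997=407 -> [407]
  root=407
After append 52 (leaves=[11, 66, 52]):
  L0: [11, 66, 52]
  L1: h(11,66)=(11*31+66)%997=407 h(52,52)=(52*31+52)%997=667 -> [407, 667]
  L2: h(407,667)=(407*31+667)%997=323 -> [323]
  root=323
After append 72 (leaves=[11, 66, 52, 72]):
  L0: [11, 66, 52, 72]
  L1: h(11,66)=(11*31+66)%997=407 h(52,72)=(52*31+72)%997=687 -> [407, 687]
  L2: h(407,687)=(407*31+687)%997=343 -> [343]
  root=343

Answer: 11 407 323 343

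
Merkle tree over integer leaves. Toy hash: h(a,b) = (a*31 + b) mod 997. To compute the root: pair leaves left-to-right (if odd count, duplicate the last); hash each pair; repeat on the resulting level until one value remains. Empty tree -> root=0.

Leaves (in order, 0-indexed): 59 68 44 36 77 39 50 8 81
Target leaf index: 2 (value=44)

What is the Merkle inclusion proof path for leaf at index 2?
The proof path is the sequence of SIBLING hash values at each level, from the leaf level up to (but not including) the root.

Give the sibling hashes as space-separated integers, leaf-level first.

L0 (leaves): [59, 68, 44, 36, 77, 39, 50, 8, 81], target index=2
L1: h(59,68)=(59*31+68)%997=900 [pair 0] h(44,36)=(44*31+36)%997=403 [pair 1] h(77,39)=(77*31+39)%997=432 [pair 2] h(50,8)=(50*31+8)%997=561 [pair 3] h(81,81)=(81*31+81)%997=598 [pair 4] -> [900, 403, 432, 561, 598]
  Sibling for proof at L0: 36
L2: h(900,403)=(900*31+403)%997=387 [pair 0] h(432,561)=(432*31+561)%997=992 [pair 1] h(598,598)=(598*31+598)%997=193 [pair 2] -> [387, 992, 193]
  Sibling for proof at L1: 900
L3: h(387,992)=(387*31+992)%997=28 [pair 0] h(193,193)=(193*31+193)%997=194 [pair 1] -> [28, 194]
  Sibling for proof at L2: 992
L4: h(28,194)=(28*31+194)%997=65 [pair 0] -> [65]
  Sibling for proof at L3: 194
Root: 65
Proof path (sibling hashes from leaf to root): [36, 900, 992, 194]

Answer: 36 900 992 194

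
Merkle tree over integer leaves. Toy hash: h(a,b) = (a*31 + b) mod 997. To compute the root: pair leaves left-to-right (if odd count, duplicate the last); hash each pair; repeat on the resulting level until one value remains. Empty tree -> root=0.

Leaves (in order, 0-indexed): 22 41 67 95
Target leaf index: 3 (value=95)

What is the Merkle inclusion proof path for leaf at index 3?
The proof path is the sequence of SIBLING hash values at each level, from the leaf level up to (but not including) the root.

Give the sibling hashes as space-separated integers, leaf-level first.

L0 (leaves): [22, 41, 67, 95], target index=3
L1: h(22,41)=(22*31+41)%997=723 [pair 0] h(67,95)=(67*31+95)%997=178 [pair 1] -> [723, 178]
  Sibling for proof at L0: 67
L2: h(723,178)=(723*31+178)%997=657 [pair 0] -> [657]
  Sibling for proof at L1: 723
Root: 657
Proof path (sibling hashes from leaf to root): [67, 723]

Answer: 67 723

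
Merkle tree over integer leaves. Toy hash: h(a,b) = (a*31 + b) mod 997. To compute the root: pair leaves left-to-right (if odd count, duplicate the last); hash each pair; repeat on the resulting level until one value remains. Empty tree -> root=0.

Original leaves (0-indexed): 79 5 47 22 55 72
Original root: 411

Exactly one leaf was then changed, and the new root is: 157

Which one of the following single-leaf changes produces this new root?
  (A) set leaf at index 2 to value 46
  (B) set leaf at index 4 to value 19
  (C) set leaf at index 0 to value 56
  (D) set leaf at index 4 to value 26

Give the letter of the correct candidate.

Answer: C

Derivation:
Original leaves: [79, 5, 47, 22, 55, 72]
Target new root: 157
Try each candidate change and compute the resulting root:
Candidate A: set leaf[2] = 46 -> leaves = [79, 5, 46, 22, 55, 72]
  L0: [79, 5, 46, 22, 55, 72]
  L1: h(79,5)=(79*31+5)%997=460 h(46,22)=(46*31+22)%997=451 h(55,72)=(55*31+72)%997=780 -> [460, 451, 780]
  L2: h(460,451)=(460*31+451)%997=753 h(780,780)=(780*31+780)%997=35 -> [753, 35]
  L3: h(753,35)=(753*31+35)%997=447 -> [447]
  root = 447 != target 157
Candidate B: set leaf[4] = 19 -> leaves = [79, 5, 47, 22, 19, 72]
  L0: [79, 5, 47, 22, 19, 72]
  L1: h(79,5)=(79*31+5)%997=460 h(47,22)=(47*31+22)%997=482 h(19,72)=(19*31+72)%997=661 -> [460, 482, 661]
  L2: h(460,482)=(460*31+482)%997=784 h(661,661)=(661*31+661)%997=215 -> [784, 215]
  L3: h(784,215)=(784*31+215)%997=591 -> [591]
  root = 591 != target 157
Candidate C: set leaf[0] = 56 -> leaves = [56, 5, 47, 22, 55, 72]
  L0: [56, 5, 47, 22, 55, 72]
  L1: h(56,5)=(56*31+5)%997=744 h(47,22)=(47*31+22)%997=482 h(55,72)=(55*31+72)%997=780 -> [744, 482, 780]
  L2: h(744,482)=(744*31+482)%997=615 h(780,780)=(780*31+780)%997=35 -> [615, 35]
  L3: h(615,35)=(615*31+35)%997=157 -> [157]
  root = 157 == target 157  ** MATCH **
Candidate D: set leaf[4] = 26 -> leaves = [79, 5, 47, 22, 26, 72]
  L0: [79, 5, 47, 22, 26, 72]
  L1: h(79,5)=(79*31+5)%997=460 h(47,22)=(47*31+22)%997=482 h(26,72)=(26*31+72)%997=878 -> [460, 482, 878]
  L2: h(460,482)=(460*31+482)%997=784 h(878,878)=(878*31+878)%997=180 -> [784, 180]
  L3: h(784,180)=(784*31+180)%997=556 -> [556]
  root = 556 != target 157
Candidate C produces the target root.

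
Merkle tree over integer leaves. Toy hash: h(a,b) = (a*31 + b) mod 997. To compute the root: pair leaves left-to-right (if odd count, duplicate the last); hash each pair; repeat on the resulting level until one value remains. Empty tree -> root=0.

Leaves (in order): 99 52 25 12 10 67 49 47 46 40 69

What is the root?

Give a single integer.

L0: [99, 52, 25, 12, 10, 67, 49, 47, 46, 40, 69]
L1: h(99,52)=(99*31+52)%997=130 h(25,12)=(25*31+12)%997=787 h(10,67)=(10*31+67)%997=377 h(49,47)=(49*31+47)%997=569 h(46,40)=(46*31+40)%997=469 h(69,69)=(69*31+69)%997=214 -> [130, 787, 377, 569, 469, 214]
L2: h(130,787)=(130*31+787)%997=829 h(377,569)=(377*31+569)%997=292 h(469,214)=(469*31+214)%997=795 -> [829, 292, 795]
L3: h(829,292)=(829*31+292)%997=69 h(795,795)=(795*31+795)%997=515 -> [69, 515]
L4: h(69,515)=(69*31+515)%997=660 -> [660]

Answer: 660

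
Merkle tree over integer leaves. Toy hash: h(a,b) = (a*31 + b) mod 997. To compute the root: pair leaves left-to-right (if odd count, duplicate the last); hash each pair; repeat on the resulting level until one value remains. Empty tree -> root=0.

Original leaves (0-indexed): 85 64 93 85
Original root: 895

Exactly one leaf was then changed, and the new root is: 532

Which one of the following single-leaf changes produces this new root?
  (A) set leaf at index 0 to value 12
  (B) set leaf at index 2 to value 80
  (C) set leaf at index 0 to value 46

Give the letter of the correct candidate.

Original leaves: [85, 64, 93, 85]
Target new root: 532
Try each candidate change and compute the resulting root:
Candidate A: set leaf[0] = 12 -> leaves = [12, 64, 93, 85]
  L0: [12, 64, 93, 85]
  L1: h(12,64)=(12*31+64)%997=436 h(93,85)=(93*31+85)%997=974 -> [436, 974]
  L2: h(436,974)=(436*31+974)%997=532 -> [532]
  root = 532 == target 532  ** MATCH **
Candidate B: set leaf[2] = 80 -> leaves = [85, 64, 80, 85]
  L0: [85, 64, 80, 85]
  L1: h(85,64)=(85*31+64)%997=705 h(80,85)=(80*31+85)%997=571 -> [705, 571]
  L2: h(705,571)=(705*31+571)%997=492 -> [492]
  root = 492 != target 532
Candidate C: set leaf[0] = 46 -> leaves = [46, 64, 93, 85]
  L0: [46, 64, 93, 85]
  L1: h(46,64)=(46*31+64)%997=493 h(93,85)=(93*31+85)%997=974 -> [493, 974]
  L2: h(493,974)=(493*31+974)%997=305 -> [305]
  root = 305 != target 532
Candidate A produces the target root.

Answer: A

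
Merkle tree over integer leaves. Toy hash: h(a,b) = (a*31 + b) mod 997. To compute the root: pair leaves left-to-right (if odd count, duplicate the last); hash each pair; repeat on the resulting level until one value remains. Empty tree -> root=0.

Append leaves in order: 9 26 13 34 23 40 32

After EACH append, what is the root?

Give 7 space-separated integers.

Answer: 9 305 898 919 197 741 15

Derivation:
After append 9 (leaves=[9]):
  L0: [9]
  root=9
After append 26 (leaves=[9, 26]):
  L0: [9, 26]
  L1: h(9,26)=(9*31+26)%997=305 -> [305]
  root=305
After append 13 (leaves=[9, 26, 13]):
  L0: [9, 26, 13]
  L1: h(9,26)=(9*31+26)%997=305 h(13,13)=(13*31+13)%997=416 -> [305, 416]
  L2: h(305,416)=(305*31+416)%997=898 -> [898]
  root=898
After append 34 (leaves=[9, 26, 13, 34]):
  L0: [9, 26, 13, 34]
  L1: h(9,26)=(9*31+26)%997=305 h(13,34)=(13*31+34)%997=437 -> [305, 437]
  L2: h(305,437)=(305*31+437)%997=919 -> [919]
  root=919
After append 23 (leaves=[9, 26, 13, 34, 23]):
  L0: [9, 26, 13, 34, 23]
  L1: h(9,26)=(9*31+26)%997=305 h(13,34)=(13*31+34)%997=437 h(23,23)=(23*31+23)%997=736 -> [305, 437, 736]
  L2: h(305,437)=(305*31+437)%997=919 h(736,736)=(736*31+736)%997=621 -> [919, 621]
  L3: h(919,621)=(919*31+621)%997=197 -> [197]
  root=197
After append 40 (leaves=[9, 26, 13, 34, 23, 40]):
  L0: [9, 26, 13, 34, 23, 40]
  L1: h(9,26)=(9*31+26)%997=305 h(13,34)=(13*31+34)%997=437 h(23,40)=(23*31+40)%997=753 -> [305, 437, 753]
  L2: h(305,437)=(305*31+437)%997=919 h(753,753)=(753*31+753)%997=168 -> [919, 168]
  L3: h(919,168)=(919*31+168)%997=741 -> [741]
  root=741
After append 32 (leaves=[9, 26, 13, 34, 23, 40, 32]):
  L0: [9, 26, 13, 34, 23, 40, 32]
  L1: h(9,26)=(9*31+26)%997=305 h(13,34)=(13*31+34)%997=437 h(23,40)=(23*31+40)%997=753 h(32,32)=(32*31+32)%997=27 -> [305, 437, 753, 27]
  L2: h(305,437)=(305*31+437)%997=919 h(753,27)=(753*31+27)%997=439 -> [919, 439]
  L3: h(919,439)=(919*31+439)%997=15 -> [15]
  root=15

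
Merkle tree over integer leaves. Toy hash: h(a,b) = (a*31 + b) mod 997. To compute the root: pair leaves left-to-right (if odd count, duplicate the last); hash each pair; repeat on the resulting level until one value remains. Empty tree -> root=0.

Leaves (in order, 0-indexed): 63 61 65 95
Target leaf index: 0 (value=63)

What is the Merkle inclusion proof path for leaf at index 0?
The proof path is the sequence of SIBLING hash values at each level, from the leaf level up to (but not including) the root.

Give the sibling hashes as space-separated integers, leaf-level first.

Answer: 61 116

Derivation:
L0 (leaves): [63, 61, 65, 95], target index=0
L1: h(63,61)=(63*31+61)%997=20 [pair 0] h(65,95)=(65*31+95)%997=116 [pair 1] -> [20, 116]
  Sibling for proof at L0: 61
L2: h(20,116)=(20*31+116)%997=736 [pair 0] -> [736]
  Sibling for proof at L1: 116
Root: 736
Proof path (sibling hashes from leaf to root): [61, 116]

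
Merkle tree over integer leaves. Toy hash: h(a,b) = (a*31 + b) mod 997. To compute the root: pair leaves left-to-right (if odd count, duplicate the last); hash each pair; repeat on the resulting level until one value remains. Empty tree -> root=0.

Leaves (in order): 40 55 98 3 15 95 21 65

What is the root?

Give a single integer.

L0: [40, 55, 98, 3, 15, 95, 21, 65]
L1: h(40,55)=(40*31+55)%997=298 h(98,3)=(98*31+3)%997=50 h(15,95)=(15*31+95)%997=560 h(21,65)=(21*31+65)%997=716 -> [298, 50, 560, 716]
L2: h(298,50)=(298*31+50)%997=315 h(560,716)=(560*31+716)%997=130 -> [315, 130]
L3: h(315,130)=(315*31+130)%997=922 -> [922]

Answer: 922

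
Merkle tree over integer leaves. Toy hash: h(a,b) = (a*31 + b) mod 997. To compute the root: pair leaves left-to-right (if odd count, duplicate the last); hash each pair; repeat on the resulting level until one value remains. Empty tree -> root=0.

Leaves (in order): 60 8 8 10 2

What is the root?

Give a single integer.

Answer: 624

Derivation:
L0: [60, 8, 8, 10, 2]
L1: h(60,8)=(60*31+8)%997=871 h(8,10)=(8*31+10)%997=258 h(2,2)=(2*31+2)%997=64 -> [871, 258, 64]
L2: h(871,258)=(871*31+258)%997=340 h(64,64)=(64*31+64)%997=54 -> [340, 54]
L3: h(340,54)=(340*31+54)%997=624 -> [624]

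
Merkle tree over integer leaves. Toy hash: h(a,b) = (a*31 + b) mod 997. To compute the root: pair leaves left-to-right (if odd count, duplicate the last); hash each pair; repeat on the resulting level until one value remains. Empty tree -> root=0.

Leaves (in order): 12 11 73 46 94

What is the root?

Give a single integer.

L0: [12, 11, 73, 46, 94]
L1: h(12,11)=(12*31+11)%997=383 h(73,46)=(73*31+46)%997=315 h(94,94)=(94*31+94)%997=17 -> [383, 315, 17]
L2: h(383,315)=(383*31+315)%997=224 h(17,17)=(17*31+17)%997=544 -> [224, 544]
L3: h(224,544)=(224*31+544)%997=509 -> [509]

Answer: 509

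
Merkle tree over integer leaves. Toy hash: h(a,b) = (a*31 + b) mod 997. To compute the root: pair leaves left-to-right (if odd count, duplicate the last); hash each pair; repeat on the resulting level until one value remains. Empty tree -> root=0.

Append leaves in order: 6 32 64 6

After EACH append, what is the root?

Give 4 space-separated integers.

Answer: 6 218 830 772

Derivation:
After append 6 (leaves=[6]):
  L0: [6]
  root=6
After append 32 (leaves=[6, 32]):
  L0: [6, 32]
  L1: h(6,32)=(6*31+32)%997=218 -> [218]
  root=218
After append 64 (leaves=[6, 32, 64]):
  L0: [6, 32, 64]
  L1: h(6,32)=(6*31+32)%997=218 h(64,64)=(64*31+64)%997=54 -> [218, 54]
  L2: h(218,54)=(218*31+54)%997=830 -> [830]
  root=830
After append 6 (leaves=[6, 32, 64, 6]):
  L0: [6, 32, 64, 6]
  L1: h(6,32)=(6*31+32)%997=218 h(64,6)=(64*31+6)%997=993 -> [218, 993]
  L2: h(218,993)=(218*31+993)%997=772 -> [772]
  root=772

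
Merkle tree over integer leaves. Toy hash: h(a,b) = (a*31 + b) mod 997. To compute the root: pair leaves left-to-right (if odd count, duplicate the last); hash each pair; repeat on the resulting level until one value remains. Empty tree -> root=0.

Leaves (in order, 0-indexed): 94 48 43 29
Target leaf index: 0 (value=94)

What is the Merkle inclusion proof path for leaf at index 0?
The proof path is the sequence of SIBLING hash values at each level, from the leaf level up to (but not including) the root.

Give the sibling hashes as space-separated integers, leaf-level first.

L0 (leaves): [94, 48, 43, 29], target index=0
L1: h(94,48)=(94*31+48)%997=968 [pair 0] h(43,29)=(43*31+29)%997=365 [pair 1] -> [968, 365]
  Sibling for proof at L0: 48
L2: h(968,365)=(968*31+365)%997=463 [pair 0] -> [463]
  Sibling for proof at L1: 365
Root: 463
Proof path (sibling hashes from leaf to root): [48, 365]

Answer: 48 365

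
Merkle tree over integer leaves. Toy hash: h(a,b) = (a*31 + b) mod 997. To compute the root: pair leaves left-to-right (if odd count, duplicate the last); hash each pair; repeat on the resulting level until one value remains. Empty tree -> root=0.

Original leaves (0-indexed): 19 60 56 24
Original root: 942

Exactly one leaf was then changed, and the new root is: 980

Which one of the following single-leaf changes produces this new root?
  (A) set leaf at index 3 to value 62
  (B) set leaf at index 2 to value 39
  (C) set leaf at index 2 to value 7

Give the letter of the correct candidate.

Answer: A

Derivation:
Original leaves: [19, 60, 56, 24]
Target new root: 980
Try each candidate change and compute the resulting root:
Candidate A: set leaf[3] = 62 -> leaves = [19, 60, 56, 62]
  L0: [19, 60, 56, 62]
  L1: h(19,60)=(19*31+60)%997=649 h(56,62)=(56*31+62)%997=801 -> [649, 801]
  L2: h(649,801)=(649*31+801)%997=980 -> [980]
  root = 980 == target 980  ** MATCH **
Candidate B: set leaf[2] = 39 -> leaves = [19, 60, 39, 24]
  L0: [19, 60, 39, 24]
  L1: h(19,60)=(19*31+60)%997=649 h(39,24)=(39*31+24)%997=236 -> [649, 236]
  L2: h(649,236)=(649*31+236)%997=415 -> [415]
  root = 415 != target 980
Candidate C: set leaf[2] = 7 -> leaves = [19, 60, 7, 24]
  L0: [19, 60, 7, 24]
  L1: h(19,60)=(19*31+60)%997=649 h(7,24)=(7*31+24)%997=241 -> [649, 241]
  L2: h(649,241)=(649*31+241)%997=420 -> [420]
  root = 420 != target 980
Candidate A produces the target root.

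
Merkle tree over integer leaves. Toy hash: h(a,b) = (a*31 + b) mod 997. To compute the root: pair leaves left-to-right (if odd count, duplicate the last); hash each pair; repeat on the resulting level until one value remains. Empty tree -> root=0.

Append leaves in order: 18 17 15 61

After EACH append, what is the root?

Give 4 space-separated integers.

Answer: 18 575 359 405

Derivation:
After append 18 (leaves=[18]):
  L0: [18]
  root=18
After append 17 (leaves=[18, 17]):
  L0: [18, 17]
  L1: h(18,17)=(18*31+17)%997=575 -> [575]
  root=575
After append 15 (leaves=[18, 17, 15]):
  L0: [18, 17, 15]
  L1: h(18,17)=(18*31+17)%997=575 h(15,15)=(15*31+15)%997=480 -> [575, 480]
  L2: h(575,480)=(575*31+480)%997=359 -> [359]
  root=359
After append 61 (leaves=[18, 17, 15, 61]):
  L0: [18, 17, 15, 61]
  L1: h(18,17)=(18*31+17)%997=575 h(15,61)=(15*31+61)%997=526 -> [575, 526]
  L2: h(575,526)=(575*31+526)%997=405 -> [405]
  root=405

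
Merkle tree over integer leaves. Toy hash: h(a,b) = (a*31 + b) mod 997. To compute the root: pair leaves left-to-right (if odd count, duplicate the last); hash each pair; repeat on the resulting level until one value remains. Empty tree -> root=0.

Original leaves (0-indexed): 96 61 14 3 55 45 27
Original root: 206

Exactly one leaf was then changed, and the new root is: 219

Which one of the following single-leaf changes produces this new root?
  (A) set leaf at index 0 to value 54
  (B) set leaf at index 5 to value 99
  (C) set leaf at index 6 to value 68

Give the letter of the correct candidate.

Answer: A

Derivation:
Original leaves: [96, 61, 14, 3, 55, 45, 27]
Target new root: 219
Try each candidate change and compute the resulting root:
Candidate A: set leaf[0] = 54 -> leaves = [54, 61, 14, 3, 55, 45, 27]
  L0: [54, 61, 14, 3, 55, 45, 27]
  L1: h(54,61)=(54*31+61)%997=738 h(14,3)=(14*31+3)%997=437 h(55,45)=(55*31+45)%997=753 h(27,27)=(27*31+27)%997=864 -> [738, 437, 753, 864]
  L2: h(738,437)=(738*31+437)%997=384 h(753,864)=(753*31+864)%997=279 -> [384, 279]
  L3: h(384,279)=(384*31+279)%997=219 -> [219]
  root = 219 == target 219  ** MATCH **
Candidate B: set leaf[5] = 99 -> leaves = [96, 61, 14, 3, 55, 99, 27]
  L0: [96, 61, 14, 3, 55, 99, 27]
  L1: h(96,61)=(96*31+61)%997=46 h(14,3)=(14*31+3)%997=437 h(55,99)=(55*31+99)%997=807 h(27,27)=(27*31+27)%997=864 -> [46, 437, 807, 864]
  L2: h(46,437)=(46*31+437)%997=866 h(807,864)=(807*31+864)%997=956 -> [866, 956]
  L3: h(866,956)=(866*31+956)%997=883 -> [883]
  root = 883 != target 219
Candidate C: set leaf[6] = 68 -> leaves = [96, 61, 14, 3, 55, 45, 68]
  L0: [96, 61, 14, 3, 55, 45, 68]
  L1: h(96,61)=(96*31+61)%997=46 h(14,3)=(14*31+3)%997=437 h(55,45)=(55*31+45)%997=753 h(68,68)=(68*31+68)%997=182 -> [46, 437, 753, 182]
  L2: h(46,437)=(46*31+437)%997=866 h(753,182)=(753*31+182)%997=594 -> [866, 594]
  L3: h(866,594)=(866*31+594)%997=521 -> [521]
  root = 521 != target 219
Candidate A produces the target root.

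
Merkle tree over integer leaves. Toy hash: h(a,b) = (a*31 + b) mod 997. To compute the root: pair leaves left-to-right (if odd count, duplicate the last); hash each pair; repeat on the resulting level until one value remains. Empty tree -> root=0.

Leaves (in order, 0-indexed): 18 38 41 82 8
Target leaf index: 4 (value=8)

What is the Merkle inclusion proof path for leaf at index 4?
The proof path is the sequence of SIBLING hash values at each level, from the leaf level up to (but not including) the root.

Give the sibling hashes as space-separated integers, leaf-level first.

Answer: 8 256 886

Derivation:
L0 (leaves): [18, 38, 41, 82, 8], target index=4
L1: h(18,38)=(18*31+38)%997=596 [pair 0] h(41,82)=(41*31+82)%997=356 [pair 1] h(8,8)=(8*31+8)%997=256 [pair 2] -> [596, 356, 256]
  Sibling for proof at L0: 8
L2: h(596,356)=(596*31+356)%997=886 [pair 0] h(256,256)=(256*31+256)%997=216 [pair 1] -> [886, 216]
  Sibling for proof at L1: 256
L3: h(886,216)=(886*31+216)%997=763 [pair 0] -> [763]
  Sibling for proof at L2: 886
Root: 763
Proof path (sibling hashes from leaf to root): [8, 256, 886]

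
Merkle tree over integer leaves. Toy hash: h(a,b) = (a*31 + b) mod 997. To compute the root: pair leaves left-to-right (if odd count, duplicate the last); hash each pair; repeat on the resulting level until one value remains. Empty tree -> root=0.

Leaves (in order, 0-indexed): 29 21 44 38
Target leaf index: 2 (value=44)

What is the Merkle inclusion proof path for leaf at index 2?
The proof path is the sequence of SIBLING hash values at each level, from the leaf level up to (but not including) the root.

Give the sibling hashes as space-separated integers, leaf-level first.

Answer: 38 920

Derivation:
L0 (leaves): [29, 21, 44, 38], target index=2
L1: h(29,21)=(29*31+21)%997=920 [pair 0] h(44,38)=(44*31+38)%997=405 [pair 1] -> [920, 405]
  Sibling for proof at L0: 38
L2: h(920,405)=(920*31+405)%997=12 [pair 0] -> [12]
  Sibling for proof at L1: 920
Root: 12
Proof path (sibling hashes from leaf to root): [38, 920]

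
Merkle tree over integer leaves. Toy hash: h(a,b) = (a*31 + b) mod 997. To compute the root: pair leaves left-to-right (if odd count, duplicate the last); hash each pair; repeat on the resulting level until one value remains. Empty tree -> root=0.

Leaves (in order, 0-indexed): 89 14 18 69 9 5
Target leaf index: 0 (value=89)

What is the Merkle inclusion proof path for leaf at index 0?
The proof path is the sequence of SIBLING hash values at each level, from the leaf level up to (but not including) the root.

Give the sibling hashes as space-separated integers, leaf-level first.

Answer: 14 627 115

Derivation:
L0 (leaves): [89, 14, 18, 69, 9, 5], target index=0
L1: h(89,14)=(89*31+14)%997=779 [pair 0] h(18,69)=(18*31+69)%997=627 [pair 1] h(9,5)=(9*31+5)%997=284 [pair 2] -> [779, 627, 284]
  Sibling for proof at L0: 14
L2: h(779,627)=(779*31+627)%997=848 [pair 0] h(284,284)=(284*31+284)%997=115 [pair 1] -> [848, 115]
  Sibling for proof at L1: 627
L3: h(848,115)=(848*31+115)%997=481 [pair 0] -> [481]
  Sibling for proof at L2: 115
Root: 481
Proof path (sibling hashes from leaf to root): [14, 627, 115]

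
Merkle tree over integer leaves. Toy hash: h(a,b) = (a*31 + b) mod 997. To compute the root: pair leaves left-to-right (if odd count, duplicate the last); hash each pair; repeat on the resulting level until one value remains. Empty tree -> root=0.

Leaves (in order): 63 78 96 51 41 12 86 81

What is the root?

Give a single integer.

L0: [63, 78, 96, 51, 41, 12, 86, 81]
L1: h(63,78)=(63*31+78)%997=37 h(96,51)=(96*31+51)%997=36 h(41,12)=(41*31+12)%997=286 h(86,81)=(86*31+81)%997=753 -> [37, 36, 286, 753]
L2: h(37,36)=(37*31+36)%997=186 h(286,753)=(286*31+753)%997=646 -> [186, 646]
L3: h(186,646)=(186*31+646)%997=430 -> [430]

Answer: 430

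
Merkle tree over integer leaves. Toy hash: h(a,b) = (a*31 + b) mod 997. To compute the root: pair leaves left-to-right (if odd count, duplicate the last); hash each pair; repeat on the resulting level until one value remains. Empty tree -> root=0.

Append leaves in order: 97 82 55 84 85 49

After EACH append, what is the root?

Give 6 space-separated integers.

Answer: 97 98 810 839 388 233

Derivation:
After append 97 (leaves=[97]):
  L0: [97]
  root=97
After append 82 (leaves=[97, 82]):
  L0: [97, 82]
  L1: h(97,82)=(97*31+82)%997=98 -> [98]
  root=98
After append 55 (leaves=[97, 82, 55]):
  L0: [97, 82, 55]
  L1: h(97,82)=(97*31+82)%997=98 h(55,55)=(55*31+55)%997=763 -> [98, 763]
  L2: h(98,763)=(98*31+763)%997=810 -> [810]
  root=810
After append 84 (leaves=[97, 82, 55, 84]):
  L0: [97, 82, 55, 84]
  L1: h(97,82)=(97*31+82)%997=98 h(55,84)=(55*31+84)%997=792 -> [98, 792]
  L2: h(98,792)=(98*31+792)%997=839 -> [839]
  root=839
After append 85 (leaves=[97, 82, 55, 84, 85]):
  L0: [97, 82, 55, 84, 85]
  L1: h(97,82)=(97*31+82)%997=98 h(55,84)=(55*31+84)%997=792 h(85,85)=(85*31+85)%997=726 -> [98, 792, 726]
  L2: h(98,792)=(98*31+792)%997=839 h(726,726)=(726*31+726)%997=301 -> [839, 301]
  L3: h(839,301)=(839*31+301)%997=388 -> [388]
  root=388
After append 49 (leaves=[97, 82, 55, 84, 85, 49]):
  L0: [97, 82, 55, 84, 85, 49]
  L1: h(97,82)=(97*31+82)%997=98 h(55,84)=(55*31+84)%997=792 h(85,49)=(85*31+49)%997=690 -> [98, 792, 690]
  L2: h(98,792)=(98*31+792)%997=839 h(690,690)=(690*31+690)%997=146 -> [839, 146]
  L3: h(839,146)=(839*31+146)%997=233 -> [233]
  root=233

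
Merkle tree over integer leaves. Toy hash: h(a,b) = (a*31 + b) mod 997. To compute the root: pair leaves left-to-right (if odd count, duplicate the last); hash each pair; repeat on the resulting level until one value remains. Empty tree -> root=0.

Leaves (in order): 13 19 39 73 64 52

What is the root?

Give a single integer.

Answer: 969

Derivation:
L0: [13, 19, 39, 73, 64, 52]
L1: h(13,19)=(13*31+19)%997=422 h(39,73)=(39*31+73)%997=285 h(64,52)=(64*31+52)%997=42 -> [422, 285, 42]
L2: h(422,285)=(422*31+285)%997=406 h(42,42)=(42*31+42)%997=347 -> [406, 347]
L3: h(406,347)=(406*31+347)%997=969 -> [969]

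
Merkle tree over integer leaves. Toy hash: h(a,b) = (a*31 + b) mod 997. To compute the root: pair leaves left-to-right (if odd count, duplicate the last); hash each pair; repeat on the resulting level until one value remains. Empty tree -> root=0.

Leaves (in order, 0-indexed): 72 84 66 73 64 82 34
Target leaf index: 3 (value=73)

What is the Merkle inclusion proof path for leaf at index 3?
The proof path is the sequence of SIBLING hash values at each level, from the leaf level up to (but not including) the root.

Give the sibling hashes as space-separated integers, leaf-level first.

Answer: 66 322 329

Derivation:
L0 (leaves): [72, 84, 66, 73, 64, 82, 34], target index=3
L1: h(72,84)=(72*31+84)%997=322 [pair 0] h(66,73)=(66*31+73)%997=125 [pair 1] h(64,82)=(64*31+82)%997=72 [pair 2] h(34,34)=(34*31+34)%997=91 [pair 3] -> [322, 125, 72, 91]
  Sibling for proof at L0: 66
L2: h(322,125)=(322*31+125)%997=137 [pair 0] h(72,91)=(72*31+91)%997=329 [pair 1] -> [137, 329]
  Sibling for proof at L1: 322
L3: h(137,329)=(137*31+329)%997=588 [pair 0] -> [588]
  Sibling for proof at L2: 329
Root: 588
Proof path (sibling hashes from leaf to root): [66, 322, 329]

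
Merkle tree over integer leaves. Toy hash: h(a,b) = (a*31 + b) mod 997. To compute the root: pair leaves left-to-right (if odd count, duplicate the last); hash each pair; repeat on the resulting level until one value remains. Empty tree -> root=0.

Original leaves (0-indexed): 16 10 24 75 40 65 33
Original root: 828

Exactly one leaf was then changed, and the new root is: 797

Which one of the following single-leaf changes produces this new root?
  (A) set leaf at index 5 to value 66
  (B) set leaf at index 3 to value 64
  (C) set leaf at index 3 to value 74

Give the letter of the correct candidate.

Original leaves: [16, 10, 24, 75, 40, 65, 33]
Target new root: 797
Try each candidate change and compute the resulting root:
Candidate A: set leaf[5] = 66 -> leaves = [16, 10, 24, 75, 40, 66, 33]
  L0: [16, 10, 24, 75, 40, 66, 33]
  L1: h(16,10)=(16*31+10)%997=506 h(24,75)=(24*31+75)%997=819 h(40,66)=(40*31+66)%997=309 h(33,33)=(33*31+33)%997=59 -> [506, 819, 309, 59]
  L2: h(506,819)=(506*31+819)%997=553 h(309,59)=(309*31+59)%997=665 -> [553, 665]
  L3: h(553,665)=(553*31+665)%997=859 -> [859]
  root = 859 != target 797
Candidate B: set leaf[3] = 64 -> leaves = [16, 10, 24, 64, 40, 65, 33]
  L0: [16, 10, 24, 64, 40, 65, 33]
  L1: h(16,10)=(16*31+10)%997=506 h(24,64)=(24*31+64)%997=808 h(40,65)=(40*31+65)%997=308 h(33,33)=(33*31+33)%997=59 -> [506, 808, 308, 59]
  L2: h(506,808)=(506*31+808)%997=542 h(308,59)=(308*31+59)%997=634 -> [542, 634]
  L3: h(542,634)=(542*31+634)%997=487 -> [487]
  root = 487 != target 797
Candidate C: set leaf[3] = 74 -> leaves = [16, 10, 24, 74, 40, 65, 33]
  L0: [16, 10, 24, 74, 40, 65, 33]
  L1: h(16,10)=(16*31+10)%997=506 h(24,74)=(24*31+74)%997=818 h(40,65)=(40*31+65)%997=308 h(33,33)=(33*31+33)%997=59 -> [506, 818, 308, 59]
  L2: h(506,818)=(506*31+818)%997=552 h(308,59)=(308*31+59)%997=634 -> [552, 634]
  L3: h(552,634)=(552*31+634)%997=797 -> [797]
  root = 797 == target 797  ** MATCH **
Candidate C produces the target root.

Answer: C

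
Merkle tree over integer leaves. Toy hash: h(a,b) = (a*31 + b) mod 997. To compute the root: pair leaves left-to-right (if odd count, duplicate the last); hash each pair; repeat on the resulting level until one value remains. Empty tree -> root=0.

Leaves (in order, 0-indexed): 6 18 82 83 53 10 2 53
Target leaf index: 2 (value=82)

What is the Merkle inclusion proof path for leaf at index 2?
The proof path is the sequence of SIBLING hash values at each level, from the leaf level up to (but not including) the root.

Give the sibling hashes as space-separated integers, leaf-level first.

Answer: 83 204 511

Derivation:
L0 (leaves): [6, 18, 82, 83, 53, 10, 2, 53], target index=2
L1: h(6,18)=(6*31+18)%997=204 [pair 0] h(82,83)=(82*31+83)%997=631 [pair 1] h(53,10)=(53*31+10)%997=656 [pair 2] h(2,53)=(2*31+53)%997=115 [pair 3] -> [204, 631, 656, 115]
  Sibling for proof at L0: 83
L2: h(204,631)=(204*31+631)%997=973 [pair 0] h(656,115)=(656*31+115)%997=511 [pair 1] -> [973, 511]
  Sibling for proof at L1: 204
L3: h(973,511)=(973*31+511)%997=764 [pair 0] -> [764]
  Sibling for proof at L2: 511
Root: 764
Proof path (sibling hashes from leaf to root): [83, 204, 511]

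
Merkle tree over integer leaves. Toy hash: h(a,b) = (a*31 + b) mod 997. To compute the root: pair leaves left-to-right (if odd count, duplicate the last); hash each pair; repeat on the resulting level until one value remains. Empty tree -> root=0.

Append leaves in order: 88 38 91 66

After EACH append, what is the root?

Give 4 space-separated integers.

Answer: 88 772 922 897

Derivation:
After append 88 (leaves=[88]):
  L0: [88]
  root=88
After append 38 (leaves=[88, 38]):
  L0: [88, 38]
  L1: h(88,38)=(88*31+38)%997=772 -> [772]
  root=772
After append 91 (leaves=[88, 38, 91]):
  L0: [88, 38, 91]
  L1: h(88,38)=(88*31+38)%997=772 h(91,91)=(91*31+91)%997=918 -> [772, 918]
  L2: h(772,918)=(772*31+918)%997=922 -> [922]
  root=922
After append 66 (leaves=[88, 38, 91, 66]):
  L0: [88, 38, 91, 66]
  L1: h(88,38)=(88*31+38)%997=772 h(91,66)=(91*31+66)%997=893 -> [772, 893]
  L2: h(772,893)=(772*31+893)%997=897 -> [897]
  root=897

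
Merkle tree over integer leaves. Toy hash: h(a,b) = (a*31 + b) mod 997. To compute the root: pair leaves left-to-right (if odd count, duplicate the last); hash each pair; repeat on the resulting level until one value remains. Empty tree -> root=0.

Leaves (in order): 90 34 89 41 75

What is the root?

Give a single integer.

Answer: 122

Derivation:
L0: [90, 34, 89, 41, 75]
L1: h(90,34)=(90*31+34)%997=830 h(89,41)=(89*31+41)%997=806 h(75,75)=(75*31+75)%997=406 -> [830, 806, 406]
L2: h(830,806)=(830*31+806)%997=614 h(406,406)=(406*31+406)%997=31 -> [614, 31]
L3: h(614,31)=(614*31+31)%997=122 -> [122]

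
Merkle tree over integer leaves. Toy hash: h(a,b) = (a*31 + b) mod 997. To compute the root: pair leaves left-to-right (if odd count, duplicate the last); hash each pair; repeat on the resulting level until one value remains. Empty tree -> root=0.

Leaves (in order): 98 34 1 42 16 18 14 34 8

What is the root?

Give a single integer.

L0: [98, 34, 1, 42, 16, 18, 14, 34, 8]
L1: h(98,34)=(98*31+34)%997=81 h(1,42)=(1*31+42)%997=73 h(16,18)=(16*31+18)%997=514 h(14,34)=(14*31+34)%997=468 h(8,8)=(8*31+8)%997=256 -> [81, 73, 514, 468, 256]
L2: h(81,73)=(81*31+73)%997=590 h(514,468)=(514*31+468)%997=450 h(256,256)=(256*31+256)%997=216 -> [590, 450, 216]
L3: h(590,450)=(590*31+450)%997=794 h(216,216)=(216*31+216)%997=930 -> [794, 930]
L4: h(794,930)=(794*31+930)%997=619 -> [619]

Answer: 619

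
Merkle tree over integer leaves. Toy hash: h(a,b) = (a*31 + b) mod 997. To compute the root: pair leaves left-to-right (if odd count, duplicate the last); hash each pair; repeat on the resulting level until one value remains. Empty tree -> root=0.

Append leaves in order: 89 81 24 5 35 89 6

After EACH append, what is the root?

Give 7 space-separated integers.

Answer: 89 846 75 56 687 421 436

Derivation:
After append 89 (leaves=[89]):
  L0: [89]
  root=89
After append 81 (leaves=[89, 81]):
  L0: [89, 81]
  L1: h(89,81)=(89*31+81)%997=846 -> [846]
  root=846
After append 24 (leaves=[89, 81, 24]):
  L0: [89, 81, 24]
  L1: h(89,81)=(89*31+81)%997=846 h(24,24)=(24*31+24)%997=768 -> [846, 768]
  L2: h(846,768)=(846*31+768)%997=75 -> [75]
  root=75
After append 5 (leaves=[89, 81, 24, 5]):
  L0: [89, 81, 24, 5]
  L1: h(89,81)=(89*31+81)%997=846 h(24,5)=(24*31+5)%997=749 -> [846, 749]
  L2: h(846,749)=(846*31+749)%997=56 -> [56]
  root=56
After append 35 (leaves=[89, 81, 24, 5, 35]):
  L0: [89, 81, 24, 5, 35]
  L1: h(89,81)=(89*31+81)%997=846 h(24,5)=(24*31+5)%997=749 h(35,35)=(35*31+35)%997=123 -> [846, 749, 123]
  L2: h(846,749)=(846*31+749)%997=56 h(123,123)=(123*31+123)%997=945 -> [56, 945]
  L3: h(56,945)=(56*31+945)%997=687 -> [687]
  root=687
After append 89 (leaves=[89, 81, 24, 5, 35, 89]):
  L0: [89, 81, 24, 5, 35, 89]
  L1: h(89,81)=(89*31+81)%997=846 h(24,5)=(24*31+5)%997=749 h(35,89)=(35*31+89)%997=177 -> [846, 749, 177]
  L2: h(846,749)=(846*31+749)%997=56 h(177,177)=(177*31+177)%997=679 -> [56, 679]
  L3: h(56,679)=(56*31+679)%997=421 -> [421]
  root=421
After append 6 (leaves=[89, 81, 24, 5, 35, 89, 6]):
  L0: [89, 81, 24, 5, 35, 89, 6]
  L1: h(89,81)=(89*31+81)%997=846 h(24,5)=(24*31+5)%997=749 h(35,89)=(35*31+89)%997=177 h(6,6)=(6*31+6)%997=192 -> [846, 749, 177, 192]
  L2: h(846,749)=(846*31+749)%997=56 h(177,192)=(177*31+192)%997=694 -> [56, 694]
  L3: h(56,694)=(56*31+694)%997=436 -> [436]
  root=436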